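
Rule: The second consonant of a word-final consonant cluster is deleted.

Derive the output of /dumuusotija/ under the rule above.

dumuusotija

No segment of /dumuusotija/ meets the structural description of the rule, so the form surfaces unchanged.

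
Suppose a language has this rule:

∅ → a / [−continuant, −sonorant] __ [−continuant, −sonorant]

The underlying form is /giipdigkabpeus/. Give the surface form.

/p/ and /d/ form a stop–stop cluster, so [a] is inserted between them.
/g/ and /k/ form a stop–stop cluster, so [a] is inserted between them.
/b/ and /p/ form a stop–stop cluster, so [a] is inserted between them.
Surface form: [giipadigakabapeus].

giipadigakabapeus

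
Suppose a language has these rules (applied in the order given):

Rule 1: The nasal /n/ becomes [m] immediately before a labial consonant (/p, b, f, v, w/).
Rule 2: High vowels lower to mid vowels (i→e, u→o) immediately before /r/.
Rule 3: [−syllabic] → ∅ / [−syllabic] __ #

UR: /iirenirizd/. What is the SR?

Rule 1 (nasal place assimilation): no segment meets the environment; /iirenirizd/ is unchanged.
Rule 2 (pre-rhotic lowering): /i/ is a high vowel immediately before /r/, so it lowers to [e]. /i/ is a high vowel immediately before /r/, so it lowers to [e]. /iirenirizd/ → ierenerizd.
Rule 3 (final cluster simplification): /d/ is the second consonant of a word-final cluster /zd/, so it deletes. /ierenerizd/ → iereneriz.

iereneriz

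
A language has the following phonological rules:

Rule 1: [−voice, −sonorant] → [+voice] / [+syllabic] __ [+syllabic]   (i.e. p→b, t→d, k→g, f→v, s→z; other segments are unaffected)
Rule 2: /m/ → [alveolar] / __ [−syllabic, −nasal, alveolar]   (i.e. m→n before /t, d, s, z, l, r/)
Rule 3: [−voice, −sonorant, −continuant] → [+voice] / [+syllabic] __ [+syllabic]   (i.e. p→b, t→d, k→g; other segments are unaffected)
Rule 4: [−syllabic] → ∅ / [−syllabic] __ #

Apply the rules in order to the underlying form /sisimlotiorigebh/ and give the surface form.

sizinlodiorigeb

Rule 1 (intervocalic voicing): /s/ is a voiceless obstruent between vowels /i/ and /i/, so it voices to [z]. /t/ is a voiceless obstruent between vowels /o/ and /i/, so it voices to [d]. /sisimlotiorigebh/ → sizimlodiorigebh.
Rule 2 (nasal place assimilation): /m/ precedes the alveolar consonant /l/, so it assimilates in place to [n]. /sizimlodiorigebh/ → sizinlodiorigebh.
Rule 3 (intervocalic voicing): no segment meets the environment; /sizinlodiorigebh/ is unchanged.
Rule 4 (final cluster simplification): /h/ is the second consonant of a word-final cluster /bh/, so it deletes. /sizinlodiorigebh/ → sizinlodiorigeb.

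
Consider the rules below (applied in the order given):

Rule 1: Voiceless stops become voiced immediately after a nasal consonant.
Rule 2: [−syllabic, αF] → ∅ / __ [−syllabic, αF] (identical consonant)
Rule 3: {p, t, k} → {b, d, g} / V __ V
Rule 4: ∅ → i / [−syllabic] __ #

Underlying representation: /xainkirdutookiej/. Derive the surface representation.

Rule 1 (post-nasal voicing): /k/ is a voiceless stop immediately after the nasal /n/, so it voices to [g]. /xainkirdutookiej/ → xaingirdutookiej.
Rule 2 (degemination): no segment meets the environment; /xaingirdutookiej/ is unchanged.
Rule 3 (intervocalic voicing): /t/ is a voiceless stop between vowels /u/ and /o/, so it voices to [d]. /k/ is a voiceless stop between vowels /o/ and /i/, so it voices to [g]. /xaingirdutookiej/ → xaingirdudoogiej.
Rule 4 (final i-epenthesis): the form ends in the consonant /j/, so [i] is inserted word-finally. /xaingirdudoogiej/ → xaingirdudoogieji.

xaingirdudoogieji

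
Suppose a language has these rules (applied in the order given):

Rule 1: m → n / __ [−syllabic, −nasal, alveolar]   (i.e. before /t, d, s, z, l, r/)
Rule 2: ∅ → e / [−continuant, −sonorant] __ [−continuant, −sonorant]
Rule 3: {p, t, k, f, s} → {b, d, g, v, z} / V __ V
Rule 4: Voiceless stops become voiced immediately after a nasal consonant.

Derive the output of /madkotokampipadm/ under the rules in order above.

Rule 1 (nasal place assimilation): no segment meets the environment; /madkotokampipadm/ is unchanged.
Rule 2 (stop-cluster e-epenthesis): /d/ and /k/ form a stop–stop cluster, so [e] is inserted between them. /madkotokampipadm/ → madekotokampipadm.
Rule 3 (intervocalic voicing): /k/ is a voiceless obstruent between vowels /e/ and /o/, so it voices to [g]. /t/ is a voiceless obstruent between vowels /o/ and /o/, so it voices to [d]. /k/ is a voiceless obstruent between vowels /o/ and /a/, so it voices to [g]. /p/ is a voiceless obstruent between vowels /i/ and /a/, so it voices to [b]. /madekotokampipadm/ → madegodogampibadm.
Rule 4 (post-nasal voicing): /p/ is a voiceless stop immediately after the nasal /m/, so it voices to [b]. /madegodogampibadm/ → madegodogambibadm.

madegodogambibadm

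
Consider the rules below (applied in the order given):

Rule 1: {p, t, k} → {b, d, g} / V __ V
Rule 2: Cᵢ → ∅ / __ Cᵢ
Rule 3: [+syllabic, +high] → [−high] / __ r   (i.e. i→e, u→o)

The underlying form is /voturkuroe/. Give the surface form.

Rule 1 (intervocalic voicing): /t/ is a voiceless stop between vowels /o/ and /u/, so it voices to [d]. /voturkuroe/ → vodurkuroe.
Rule 2 (degemination): no segment meets the environment; /vodurkuroe/ is unchanged.
Rule 3 (pre-rhotic lowering): /u/ is a high vowel immediately before /r/, so it lowers to [o]. /u/ is a high vowel immediately before /r/, so it lowers to [o]. /vodurkuroe/ → vodorkoroe.

vodorkoroe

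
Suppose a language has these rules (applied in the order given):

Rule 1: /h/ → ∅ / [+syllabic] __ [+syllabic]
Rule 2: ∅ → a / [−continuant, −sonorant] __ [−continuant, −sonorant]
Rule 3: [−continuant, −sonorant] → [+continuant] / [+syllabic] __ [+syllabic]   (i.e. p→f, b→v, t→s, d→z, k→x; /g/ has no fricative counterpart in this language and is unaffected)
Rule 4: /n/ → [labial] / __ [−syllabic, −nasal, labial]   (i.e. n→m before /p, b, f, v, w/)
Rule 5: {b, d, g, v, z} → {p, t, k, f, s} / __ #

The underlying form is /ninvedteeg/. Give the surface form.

nimvezaseek

Rule 1 (intervocalic h-deletion): no segment meets the environment; /ninvedteeg/ is unchanged.
Rule 2 (stop-cluster a-epenthesis): /d/ and /t/ form a stop–stop cluster, so [a] is inserted between them. /ninvedteeg/ → ninvedateeg.
Rule 3 (intervocalic spirantization): /d/ is a stop between vowels /e/ and /a/, so it spirantizes to the fricative [z]. /t/ is a stop between vowels /a/ and /e/, so it spirantizes to the fricative [s]. /ninvedateeg/ → ninvezaseeg.
Rule 4 (nasal place assimilation): /n/ precedes the labial consonant /v/, so it assimilates in place to [m]. /ninvezaseeg/ → nimvezaseeg.
Rule 5 (final devoicing): /g/ is a voiced obstruent in word-final position, so it devoices to [k]. /nimvezaseeg/ → nimvezaseek.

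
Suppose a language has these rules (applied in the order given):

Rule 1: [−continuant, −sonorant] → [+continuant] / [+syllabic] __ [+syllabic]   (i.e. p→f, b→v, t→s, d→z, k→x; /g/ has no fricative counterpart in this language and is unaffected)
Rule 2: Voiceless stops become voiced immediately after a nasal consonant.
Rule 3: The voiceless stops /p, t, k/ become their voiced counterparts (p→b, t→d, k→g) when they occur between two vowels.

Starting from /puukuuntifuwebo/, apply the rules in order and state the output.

puuxuundifuwevo

Rule 1 (intervocalic spirantization): /k/ is a stop between vowels /u/ and /u/, so it spirantizes to the fricative [x]. /b/ is a stop between vowels /e/ and /o/, so it spirantizes to the fricative [v]. /puukuuntifuwebo/ → puuxuuntifuwevo.
Rule 2 (post-nasal voicing): /t/ is a voiceless stop immediately after the nasal /n/, so it voices to [d]. /puuxuuntifuwevo/ → puuxuundifuwevo.
Rule 3 (intervocalic voicing): no segment meets the environment; /puuxuundifuwevo/ is unchanged.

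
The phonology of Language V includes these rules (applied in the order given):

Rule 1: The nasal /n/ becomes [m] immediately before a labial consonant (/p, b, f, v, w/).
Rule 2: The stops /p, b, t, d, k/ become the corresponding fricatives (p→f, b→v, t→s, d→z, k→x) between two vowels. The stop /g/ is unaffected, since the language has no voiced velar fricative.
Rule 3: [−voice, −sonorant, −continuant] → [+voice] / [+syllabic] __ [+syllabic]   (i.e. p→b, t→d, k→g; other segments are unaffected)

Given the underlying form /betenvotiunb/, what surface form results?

besemvosiumb

Rule 1 (nasal place assimilation): /n/ precedes the labial consonant /v/, so it assimilates in place to [m]. /n/ precedes the labial consonant /b/, so it assimilates in place to [m]. /betenvotiunb/ → betemvotiumb.
Rule 2 (intervocalic spirantization): /t/ is a stop between vowels /e/ and /e/, so it spirantizes to the fricative [s]. /t/ is a stop between vowels /o/ and /i/, so it spirantizes to the fricative [s]. /betemvotiumb/ → besemvosiumb.
Rule 3 (intervocalic voicing): no segment meets the environment; /besemvosiumb/ is unchanged.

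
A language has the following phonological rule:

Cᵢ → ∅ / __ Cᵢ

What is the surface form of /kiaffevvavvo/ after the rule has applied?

kiafevavo

/ff/ is a geminate; the first /f/ deletes.
/vv/ is a geminate; the first /v/ deletes.
/vv/ is a geminate; the first /v/ deletes.
The other instances of /k/, /f/, /v/ do not occur in the required environment and remain unchanged.
Surface form: [kiafevavo].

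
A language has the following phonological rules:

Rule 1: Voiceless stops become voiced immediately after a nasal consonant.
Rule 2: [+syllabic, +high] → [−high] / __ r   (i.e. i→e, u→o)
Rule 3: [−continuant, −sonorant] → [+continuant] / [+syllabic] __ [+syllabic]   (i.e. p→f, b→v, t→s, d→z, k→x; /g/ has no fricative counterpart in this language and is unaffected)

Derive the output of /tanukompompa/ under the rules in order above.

tanuxombomba

Rule 1 (post-nasal voicing): /p/ is a voiceless stop immediately after the nasal /m/, so it voices to [b]. /p/ is a voiceless stop immediately after the nasal /m/, so it voices to [b]. /tanukompompa/ → tanukombomba.
Rule 2 (pre-rhotic lowering): no segment meets the environment; /tanukombomba/ is unchanged.
Rule 3 (intervocalic spirantization): /k/ is a stop between vowels /u/ and /o/, so it spirantizes to the fricative [x]. /tanukombomba/ → tanuxombomba.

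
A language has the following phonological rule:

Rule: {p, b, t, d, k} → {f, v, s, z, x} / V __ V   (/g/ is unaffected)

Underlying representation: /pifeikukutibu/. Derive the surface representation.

Scanning /pifeikukutibu/: /p/ at position 1 is not in the conditioning environment; /k/ is a stop between vowels /i/ and /u/, so it spirantizes to the fricative [x]; /k/ is a stop between vowels /u/ and /u/, so it spirantizes to the fricative [x]; /t/ is a stop between vowels /u/ and /i/, so it spirantizes to the fricative [s]; /b/ is a stop between vowels /i/ and /u/, so it spirantizes to the fricative [v].
Result: [pifeixuxusivu].

pifeixuxusivu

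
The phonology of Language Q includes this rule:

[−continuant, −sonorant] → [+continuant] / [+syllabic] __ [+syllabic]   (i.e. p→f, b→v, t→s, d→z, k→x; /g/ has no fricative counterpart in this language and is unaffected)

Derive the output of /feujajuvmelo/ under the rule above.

No segment of /feujajuvmelo/ meets the structural description of the rule, so the form surfaces unchanged.

feujajuvmelo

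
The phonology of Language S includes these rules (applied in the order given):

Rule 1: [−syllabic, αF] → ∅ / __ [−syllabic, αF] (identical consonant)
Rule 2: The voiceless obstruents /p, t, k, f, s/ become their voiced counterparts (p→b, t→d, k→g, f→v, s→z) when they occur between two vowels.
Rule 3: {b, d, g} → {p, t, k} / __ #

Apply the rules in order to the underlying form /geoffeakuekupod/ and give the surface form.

Rule 1 (degemination): /ff/ is a geminate; the first /f/ deletes. /geoffeakuekupod/ → geofeakuekupod.
Rule 2 (intervocalic voicing): /f/ is a voiceless obstruent between vowels /o/ and /e/, so it voices to [v]. /k/ is a voiceless obstruent between vowels /a/ and /u/, so it voices to [g]. /k/ is a voiceless obstruent between vowels /e/ and /u/, so it voices to [g]. /p/ is a voiceless obstruent between vowels /u/ and /o/, so it voices to [b]. /geofeakuekupod/ → geoveaguegubod.
Rule 3 (final devoicing): /d/ is a voiced stop in word-final position, so it devoices to [t]. /geoveaguegubod/ → geoveaguegubot.

geoveaguegubot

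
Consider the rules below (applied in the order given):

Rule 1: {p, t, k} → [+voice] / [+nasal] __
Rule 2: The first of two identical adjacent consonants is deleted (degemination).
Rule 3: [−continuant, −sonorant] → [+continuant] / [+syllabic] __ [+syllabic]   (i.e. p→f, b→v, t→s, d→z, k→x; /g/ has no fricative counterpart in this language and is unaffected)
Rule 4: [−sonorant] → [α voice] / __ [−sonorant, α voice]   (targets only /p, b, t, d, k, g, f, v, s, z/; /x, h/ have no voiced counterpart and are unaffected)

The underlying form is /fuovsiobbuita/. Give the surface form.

fuofsiovuisa

Rule 1 (post-nasal voicing): no segment meets the environment; /fuovsiobbuita/ is unchanged.
Rule 2 (degemination): /bb/ is a geminate; the first /b/ deletes. /fuovsiobbuita/ → fuovsiobuita.
Rule 3 (intervocalic spirantization): /b/ is a stop between vowels /o/ and /u/, so it spirantizes to the fricative [v]. /t/ is a stop between vowels /i/ and /a/, so it spirantizes to the fricative [s]. /fuovsiobuita/ → fuovsiovuisa.
Rule 4 (regressive voicing assimilation): /v/ precedes the voiceless obstruent /s/, so it devoices to [f] by assimilation. /fuovsiovuisa/ → fuofsiovuisa.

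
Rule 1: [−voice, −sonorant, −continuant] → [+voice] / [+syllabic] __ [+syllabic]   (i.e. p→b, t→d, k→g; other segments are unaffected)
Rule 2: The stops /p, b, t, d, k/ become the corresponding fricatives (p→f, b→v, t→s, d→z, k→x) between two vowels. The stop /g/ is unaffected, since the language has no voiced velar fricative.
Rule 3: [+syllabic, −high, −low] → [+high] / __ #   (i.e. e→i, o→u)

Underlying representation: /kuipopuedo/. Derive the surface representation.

kuivovuezu

Rule 1 (intervocalic voicing): /p/ is a voiceless stop between vowels /i/ and /o/, so it voices to [b]. /p/ is a voiceless stop between vowels /o/ and /u/, so it voices to [b]. /kuipopuedo/ → kuibobuedo.
Rule 2 (intervocalic spirantization): /b/ is a stop between vowels /i/ and /o/, so it spirantizes to the fricative [v]. /b/ is a stop between vowels /o/ and /u/, so it spirantizes to the fricative [v]. /d/ is a stop between vowels /e/ and /o/, so it spirantizes to the fricative [z]. /kuibobuedo/ → kuivovuezo.
Rule 3 (final vowel raising): /o/ is a mid vowel in word-final position, so it raises to [u]. /kuivovuezo/ → kuivovuezu.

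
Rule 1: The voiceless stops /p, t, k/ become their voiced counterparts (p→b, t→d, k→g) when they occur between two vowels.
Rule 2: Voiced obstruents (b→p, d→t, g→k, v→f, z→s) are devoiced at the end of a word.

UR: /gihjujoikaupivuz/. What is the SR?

gihjujoigaubivus

Rule 1 (intervocalic voicing): /k/ is a voiceless stop between vowels /i/ and /a/, so it voices to [g]. /p/ is a voiceless stop between vowels /u/ and /i/, so it voices to [b]. /gihjujoikaupivuz/ → gihjujoigaubivuz.
Rule 2 (final devoicing): /z/ is a voiced obstruent in word-final position, so it devoices to [s]. /gihjujoigaubivuz/ → gihjujoigaubivus.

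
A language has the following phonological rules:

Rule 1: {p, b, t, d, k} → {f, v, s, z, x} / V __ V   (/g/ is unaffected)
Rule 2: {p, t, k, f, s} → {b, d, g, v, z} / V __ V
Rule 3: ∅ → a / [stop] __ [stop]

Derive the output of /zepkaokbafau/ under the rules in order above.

Rule 1 (intervocalic spirantization): no segment meets the environment; /zepkaokbafau/ is unchanged.
Rule 2 (intervocalic voicing): /f/ is a voiceless obstruent between vowels /a/ and /a/, so it voices to [v]. /zepkaokbafau/ → zepkaokbavau.
Rule 3 (stop-cluster a-epenthesis): /p/ and /k/ form a stop–stop cluster, so [a] is inserted between them. /k/ and /b/ form a stop–stop cluster, so [a] is inserted between them. /zepkaokbavau/ → zepakaokabavau.

zepakaokabavau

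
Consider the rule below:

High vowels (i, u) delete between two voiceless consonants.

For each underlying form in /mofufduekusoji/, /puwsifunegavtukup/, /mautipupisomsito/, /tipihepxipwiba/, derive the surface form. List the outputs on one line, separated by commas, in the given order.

/mofufduekusoji/: /u/ is a high vowel flanked by voiceless consonants /f/ and /f/, so it deletes. /u/ is a high vowel flanked by voiceless consonants /k/ and /s/, so it deletes. → [moffdueksoji].
/puwsifunegavtukup/: /i/ is a high vowel flanked by voiceless consonants /s/ and /f/, so it deletes. /u/ is a high vowel flanked by voiceless consonants /t/ and /k/, so it deletes. /u/ is a high vowel flanked by voiceless consonants /k/ and /p/, so it deletes. → [puwsfunegavtkp].
/mautipupisomsito/: /i/ is a high vowel flanked by voiceless consonants /t/ and /p/, so it deletes. /u/ is a high vowel flanked by voiceless consonants /p/ and /p/, so it deletes. /i/ is a high vowel flanked by voiceless consonants /p/ and /s/, so it deletes. /i/ is a high vowel flanked by voiceless consonants /s/ and /t/, so it deletes. → [mautppsomsto].
/tipihepxipwiba/: /i/ is a high vowel flanked by voiceless consonants /t/ and /p/, so it deletes. /i/ is a high vowel flanked by voiceless consonants /p/ and /h/, so it deletes. /i/ is a high vowel flanked by voiceless consonants /x/ and /p/, so it deletes. → [tphepxpwiba].

moffdueksoji, puwsfunegavtkp, mautppsomsto, tphepxpwiba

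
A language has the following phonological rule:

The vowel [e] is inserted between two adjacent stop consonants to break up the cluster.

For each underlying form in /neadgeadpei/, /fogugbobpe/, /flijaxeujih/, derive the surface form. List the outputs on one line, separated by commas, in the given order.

neadegeadepei, fogugebobepe, flijaxeujih

/neadgeadpei/: /d/ and /g/ form a stop–stop cluster, so [e] is inserted between them. /d/ and /p/ form a stop–stop cluster, so [e] is inserted between them. → [neadegeadepei].
/fogugbobpe/: /g/ and /b/ form a stop–stop cluster, so [e] is inserted between them. /b/ and /p/ form a stop–stop cluster, so [e] is inserted between them. → [fogugebobepe].
/flijaxeujih/: the rule's environment is not met; surfaces unchanged as [flijaxeujih].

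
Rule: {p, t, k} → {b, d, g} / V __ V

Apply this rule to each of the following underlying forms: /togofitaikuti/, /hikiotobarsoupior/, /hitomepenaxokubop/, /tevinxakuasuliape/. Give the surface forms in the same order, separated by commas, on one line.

togofidaigudi, higiodobarsoubior, hidomebenaxogubop, tevinxaguasuliabe

/togofitaikuti/: /t/ is a voiceless stop between vowels /i/ and /a/, so it voices to [d]. /k/ is a voiceless stop between vowels /i/ and /u/, so it voices to [g]. /t/ is a voiceless stop between vowels /u/ and /i/, so it voices to [d]. → [togofidaigudi].
/hikiotobarsoupior/: /k/ is a voiceless stop between vowels /i/ and /i/, so it voices to [g]. /t/ is a voiceless stop between vowels /o/ and /o/, so it voices to [d]. /p/ is a voiceless stop between vowels /u/ and /i/, so it voices to [b]. → [higiodobarsoubior].
/hitomepenaxokubop/: /t/ is a voiceless stop between vowels /i/ and /o/, so it voices to [d]. /p/ is a voiceless stop between vowels /e/ and /e/, so it voices to [b]. /k/ is a voiceless stop between vowels /o/ and /u/, so it voices to [g]. → [hidomebenaxogubop].
/tevinxakuasuliape/: /k/ is a voiceless stop between vowels /a/ and /u/, so it voices to [g]. /p/ is a voiceless stop between vowels /a/ and /e/, so it voices to [b]. → [tevinxaguasuliabe].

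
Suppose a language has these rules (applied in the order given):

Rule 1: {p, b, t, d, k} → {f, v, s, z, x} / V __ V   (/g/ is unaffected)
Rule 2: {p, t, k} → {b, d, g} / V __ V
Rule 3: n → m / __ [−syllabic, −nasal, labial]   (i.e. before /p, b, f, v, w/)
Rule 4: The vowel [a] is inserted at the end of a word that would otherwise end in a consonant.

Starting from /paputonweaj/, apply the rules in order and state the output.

Rule 1 (intervocalic spirantization): /p/ is a stop between vowels /a/ and /u/, so it spirantizes to the fricative [f]. /t/ is a stop between vowels /u/ and /o/, so it spirantizes to the fricative [s]. /paputonweaj/ → pafusonweaj.
Rule 2 (intervocalic voicing): no segment meets the environment; /pafusonweaj/ is unchanged.
Rule 3 (nasal place assimilation): /n/ precedes the labial consonant /w/, so it assimilates in place to [m]. /pafusonweaj/ → pafusomweaj.
Rule 4 (final a-epenthesis): the form ends in the consonant /j/, so [a] is inserted word-finally. /pafusomweaj/ → pafusomweaja.

pafusomweaja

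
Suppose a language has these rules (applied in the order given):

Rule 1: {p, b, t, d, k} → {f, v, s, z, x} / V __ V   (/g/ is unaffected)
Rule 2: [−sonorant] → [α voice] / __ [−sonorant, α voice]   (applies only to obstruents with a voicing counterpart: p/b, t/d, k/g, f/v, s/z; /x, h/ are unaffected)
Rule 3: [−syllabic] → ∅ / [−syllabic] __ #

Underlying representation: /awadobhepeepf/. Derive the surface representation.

Rule 1 (intervocalic spirantization): /d/ is a stop between vowels /a/ and /o/, so it spirantizes to the fricative [z]. /p/ is a stop between vowels /e/ and /e/, so it spirantizes to the fricative [f]. /awadobhepeepf/ → awazobhefeepf.
Rule 2 (regressive voicing assimilation): /b/ precedes the voiceless obstruent /h/, so it devoices to [p] by assimilation. /awazobhefeepf/ → awazophefeepf.
Rule 3 (final cluster simplification): /f/ is the second consonant of a word-final cluster /pf/, so it deletes. /awazophefeepf/ → awazophefeep.

awazophefeep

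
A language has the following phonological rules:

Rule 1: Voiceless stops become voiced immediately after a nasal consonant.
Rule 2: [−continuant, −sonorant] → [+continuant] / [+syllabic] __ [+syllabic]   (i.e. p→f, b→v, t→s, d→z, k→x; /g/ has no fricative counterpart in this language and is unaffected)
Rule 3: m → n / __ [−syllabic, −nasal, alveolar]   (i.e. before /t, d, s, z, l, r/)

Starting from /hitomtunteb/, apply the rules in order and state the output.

Rule 1 (post-nasal voicing): /t/ is a voiceless stop immediately after the nasal /m/, so it voices to [d]. /t/ is a voiceless stop immediately after the nasal /n/, so it voices to [d]. /hitomtunteb/ → hitomdundeb.
Rule 2 (intervocalic spirantization): /t/ is a stop between vowels /i/ and /o/, so it spirantizes to the fricative [s]. /hitomdundeb/ → hisomdundeb.
Rule 3 (nasal place assimilation): /m/ precedes the alveolar consonant /d/, so it assimilates in place to [n]. /hisomdundeb/ → hisondundeb.

hisondundeb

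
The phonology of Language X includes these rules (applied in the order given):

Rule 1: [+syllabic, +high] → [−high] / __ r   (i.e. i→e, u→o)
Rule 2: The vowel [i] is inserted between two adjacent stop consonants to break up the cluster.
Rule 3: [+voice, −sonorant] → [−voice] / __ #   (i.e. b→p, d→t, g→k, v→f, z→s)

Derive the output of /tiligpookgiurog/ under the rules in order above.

tiligipookigiorok

Rule 1 (pre-rhotic lowering): /u/ is a high vowel immediately before /r/, so it lowers to [o]. /tiligpookgiurog/ → tiligpookgiorog.
Rule 2 (stop-cluster i-epenthesis): /g/ and /p/ form a stop–stop cluster, so [i] is inserted between them. /k/ and /g/ form a stop–stop cluster, so [i] is inserted between them. /tiligpookgiorog/ → tiligipookigiorog.
Rule 3 (final devoicing): /g/ is a voiced obstruent in word-final position, so it devoices to [k]. /tiligipookigiorog/ → tiligipookigiorok.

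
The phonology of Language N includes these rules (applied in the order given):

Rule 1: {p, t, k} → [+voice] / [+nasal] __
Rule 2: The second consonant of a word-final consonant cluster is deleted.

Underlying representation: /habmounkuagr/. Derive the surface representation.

habmounguag

Rule 1 (post-nasal voicing): /k/ is a voiceless stop immediately after the nasal /n/, so it voices to [g]. /habmounkuagr/ → habmounguagr.
Rule 2 (final cluster simplification): /r/ is the second consonant of a word-final cluster /gr/, so it deletes. /habmounguagr/ → habmounguag.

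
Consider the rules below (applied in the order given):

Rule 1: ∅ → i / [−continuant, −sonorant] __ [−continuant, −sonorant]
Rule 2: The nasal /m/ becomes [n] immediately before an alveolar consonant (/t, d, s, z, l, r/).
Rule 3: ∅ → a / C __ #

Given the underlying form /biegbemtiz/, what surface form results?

biegibentiza

Rule 1 (stop-cluster i-epenthesis): /g/ and /b/ form a stop–stop cluster, so [i] is inserted between them. /biegbemtiz/ → biegibemtiz.
Rule 2 (nasal place assimilation): /m/ precedes the alveolar consonant /t/, so it assimilates in place to [n]. /biegibemtiz/ → biegibentiz.
Rule 3 (final a-epenthesis): the form ends in the consonant /z/, so [a] is inserted word-finally. /biegibentiz/ → biegibentiza.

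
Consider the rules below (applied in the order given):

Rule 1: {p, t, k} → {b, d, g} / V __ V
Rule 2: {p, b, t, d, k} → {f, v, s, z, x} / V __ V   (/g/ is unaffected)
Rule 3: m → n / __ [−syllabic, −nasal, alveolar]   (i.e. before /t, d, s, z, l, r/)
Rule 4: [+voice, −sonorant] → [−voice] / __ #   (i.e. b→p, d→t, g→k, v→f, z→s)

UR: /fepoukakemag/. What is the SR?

Rule 1 (intervocalic voicing): /p/ is a voiceless stop between vowels /e/ and /o/, so it voices to [b]. /k/ is a voiceless stop between vowels /u/ and /a/, so it voices to [g]. /k/ is a voiceless stop between vowels /a/ and /e/, so it voices to [g]. /fepoukakemag/ → febougagemag.
Rule 2 (intervocalic spirantization): /b/ is a stop between vowels /e/ and /o/, so it spirantizes to the fricative [v]. /febougagemag/ → fevougagemag.
Rule 3 (nasal place assimilation): no segment meets the environment; /fevougagemag/ is unchanged.
Rule 4 (final devoicing): /g/ is a voiced obstruent in word-final position, so it devoices to [k]. /fevougagemag/ → fevougagemak.

fevougagemak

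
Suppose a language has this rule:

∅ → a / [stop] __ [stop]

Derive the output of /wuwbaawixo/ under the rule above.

No segment of /wuwbaawixo/ meets the structural description of the rule, so the form surfaces unchanged.

wuwbaawixo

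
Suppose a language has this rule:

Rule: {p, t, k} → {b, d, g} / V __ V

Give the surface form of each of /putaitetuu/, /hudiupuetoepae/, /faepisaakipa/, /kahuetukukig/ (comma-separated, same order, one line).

pudaideduu, hudiubuedoebae, faebisaagiba, kahuedugugig

/putaitetuu/: /t/ is a voiceless stop between vowels /u/ and /a/, so it voices to [d]. /t/ is a voiceless stop between vowels /i/ and /e/, so it voices to [d]. /t/ is a voiceless stop between vowels /e/ and /u/, so it voices to [d]. → [pudaideduu].
/hudiupuetoepae/: /p/ is a voiceless stop between vowels /u/ and /u/, so it voices to [b]. /t/ is a voiceless stop between vowels /e/ and /o/, so it voices to [d]. /p/ is a voiceless stop between vowels /e/ and /a/, so it voices to [b]. → [hudiubuedoebae].
/faepisaakipa/: /p/ is a voiceless stop between vowels /e/ and /i/, so it voices to [b]. /k/ is a voiceless stop between vowels /a/ and /i/, so it voices to [g]. /p/ is a voiceless stop between vowels /i/ and /a/, so it voices to [b]. → [faebisaagiba].
/kahuetukukig/: /t/ is a voiceless stop between vowels /e/ and /u/, so it voices to [d]. /k/ is a voiceless stop between vowels /u/ and /u/, so it voices to [g]. /k/ is a voiceless stop between vowels /u/ and /i/, so it voices to [g]. → [kahuedugugig].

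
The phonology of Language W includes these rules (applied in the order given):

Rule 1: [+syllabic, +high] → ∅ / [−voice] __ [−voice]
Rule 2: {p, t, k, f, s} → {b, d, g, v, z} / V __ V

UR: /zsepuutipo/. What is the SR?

zsebuutpo

Rule 1 (high vowel syncope): /i/ is a high vowel flanked by voiceless consonants /t/ and /p/, so it deletes. /zsepuutipo/ → zsepuutpo.
Rule 2 (intervocalic voicing): /p/ is a voiceless obstruent between vowels /e/ and /u/, so it voices to [b]. /zsepuutpo/ → zsebuutpo.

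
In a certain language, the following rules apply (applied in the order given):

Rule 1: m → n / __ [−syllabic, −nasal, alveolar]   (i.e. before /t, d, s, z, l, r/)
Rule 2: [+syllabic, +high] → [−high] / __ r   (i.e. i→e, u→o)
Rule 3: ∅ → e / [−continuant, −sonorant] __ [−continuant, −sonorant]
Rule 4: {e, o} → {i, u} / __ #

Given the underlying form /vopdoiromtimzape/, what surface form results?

vopedoerontinzapi

Rule 1 (nasal place assimilation): /m/ precedes the alveolar consonant /t/, so it assimilates in place to [n]. /m/ precedes the alveolar consonant /z/, so it assimilates in place to [n]. /vopdoiromtimzape/ → vopdoirontinzape.
Rule 2 (pre-rhotic lowering): /i/ is a high vowel immediately before /r/, so it lowers to [e]. /vopdoirontinzape/ → vopdoerontinzape.
Rule 3 (stop-cluster e-epenthesis): /p/ and /d/ form a stop–stop cluster, so [e] is inserted between them. /vopdoerontinzape/ → vopedoerontinzape.
Rule 4 (final vowel raising): /e/ is a mid vowel in word-final position, so it raises to [i]. /vopedoerontinzape/ → vopedoerontinzapi.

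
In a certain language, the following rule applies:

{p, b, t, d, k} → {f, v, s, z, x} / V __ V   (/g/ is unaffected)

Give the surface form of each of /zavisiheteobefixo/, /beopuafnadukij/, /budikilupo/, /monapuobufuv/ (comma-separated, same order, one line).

/zavisiheteobefixo/: /t/ is a stop between vowels /e/ and /e/, so it spirantizes to the fricative [s]. /b/ is a stop between vowels /o/ and /e/, so it spirantizes to the fricative [v]. → [zavisiheseovefixo].
/beopuafnadukij/: /p/ is a stop between vowels /o/ and /u/, so it spirantizes to the fricative [f]. /d/ is a stop between vowels /a/ and /u/, so it spirantizes to the fricative [z]. /k/ is a stop between vowels /u/ and /i/, so it spirantizes to the fricative [x]. → [beofuafnazuxij].
/budikilupo/: /d/ is a stop between vowels /u/ and /i/, so it spirantizes to the fricative [z]. /k/ is a stop between vowels /i/ and /i/, so it spirantizes to the fricative [x]. /p/ is a stop between vowels /u/ and /o/, so it spirantizes to the fricative [f]. → [buzixilufo].
/monapuobufuv/: /p/ is a stop between vowels /a/ and /u/, so it spirantizes to the fricative [f]. /b/ is a stop between vowels /o/ and /u/, so it spirantizes to the fricative [v]. → [monafuovufuv].

zavisiheseovefixo, beofuafnazuxij, buzixilufo, monafuovufuv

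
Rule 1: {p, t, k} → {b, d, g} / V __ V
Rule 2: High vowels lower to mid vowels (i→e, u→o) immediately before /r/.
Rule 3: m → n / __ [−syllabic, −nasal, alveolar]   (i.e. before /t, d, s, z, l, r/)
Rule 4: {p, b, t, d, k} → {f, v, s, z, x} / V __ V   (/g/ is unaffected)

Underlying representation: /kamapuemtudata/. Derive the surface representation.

Rule 1 (intervocalic voicing): /p/ is a voiceless stop between vowels /a/ and /u/, so it voices to [b]. /t/ is a voiceless stop between vowels /a/ and /a/, so it voices to [d]. /kamapuemtudata/ → kamabuemtudada.
Rule 2 (pre-rhotic lowering): no segment meets the environment; /kamabuemtudada/ is unchanged.
Rule 3 (nasal place assimilation): /m/ precedes the alveolar consonant /t/, so it assimilates in place to [n]. /kamabuemtudada/ → kamabuentudada.
Rule 4 (intervocalic spirantization): /b/ is a stop between vowels /a/ and /u/, so it spirantizes to the fricative [v]. /d/ is a stop between vowels /u/ and /a/, so it spirantizes to the fricative [z]. /d/ is a stop between vowels /a/ and /a/, so it spirantizes to the fricative [z]. /kamabuentudada/ → kamavuentuzaza.

kamavuentuzaza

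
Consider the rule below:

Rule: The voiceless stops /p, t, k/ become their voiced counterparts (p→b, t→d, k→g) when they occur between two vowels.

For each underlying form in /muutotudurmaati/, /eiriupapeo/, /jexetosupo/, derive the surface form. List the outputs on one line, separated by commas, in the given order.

/muutotudurmaati/: /t/ is a voiceless stop between vowels /u/ and /o/, so it voices to [d]. /t/ is a voiceless stop between vowels /o/ and /u/, so it voices to [d]. /t/ is a voiceless stop between vowels /a/ and /i/, so it voices to [d]. → [muudodudurmaadi].
/eiriupapeo/: /p/ is a voiceless stop between vowels /u/ and /a/, so it voices to [b]. /p/ is a voiceless stop between vowels /a/ and /e/, so it voices to [b]. → [eiriubabeo].
/jexetosupo/: /t/ is a voiceless stop between vowels /e/ and /o/, so it voices to [d]. /p/ is a voiceless stop between vowels /u/ and /o/, so it voices to [b]. → [jexedosubo].

muudodudurmaadi, eiriubabeo, jexedosubo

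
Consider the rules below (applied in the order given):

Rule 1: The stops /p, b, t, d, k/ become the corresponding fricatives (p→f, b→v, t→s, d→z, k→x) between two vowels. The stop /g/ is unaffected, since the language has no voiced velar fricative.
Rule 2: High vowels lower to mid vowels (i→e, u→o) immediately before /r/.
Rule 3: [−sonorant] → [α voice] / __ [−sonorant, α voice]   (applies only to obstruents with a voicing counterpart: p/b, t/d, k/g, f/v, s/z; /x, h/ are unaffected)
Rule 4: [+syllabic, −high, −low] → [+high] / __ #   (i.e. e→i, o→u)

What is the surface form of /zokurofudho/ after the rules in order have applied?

Rule 1 (intervocalic spirantization): /k/ is a stop between vowels /o/ and /u/, so it spirantizes to the fricative [x]. /zokurofudho/ → zoxurofudho.
Rule 2 (pre-rhotic lowering): /u/ is a high vowel immediately before /r/, so it lowers to [o]. /zoxurofudho/ → zoxorofudho.
Rule 3 (regressive voicing assimilation): /d/ precedes the voiceless obstruent /h/, so it devoices to [t] by assimilation. /zoxorofudho/ → zoxorofutho.
Rule 4 (final vowel raising): /o/ is a mid vowel in word-final position, so it raises to [u]. /zoxorofutho/ → zoxorofuthu.

zoxorofuthu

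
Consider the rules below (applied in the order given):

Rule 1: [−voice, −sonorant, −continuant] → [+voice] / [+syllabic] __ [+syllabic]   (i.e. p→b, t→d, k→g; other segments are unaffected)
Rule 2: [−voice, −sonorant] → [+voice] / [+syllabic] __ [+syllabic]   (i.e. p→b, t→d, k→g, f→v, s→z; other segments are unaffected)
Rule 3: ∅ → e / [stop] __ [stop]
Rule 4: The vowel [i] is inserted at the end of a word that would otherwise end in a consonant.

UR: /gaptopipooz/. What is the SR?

Rule 1 (intervocalic voicing): /p/ is a voiceless stop between vowels /o/ and /i/, so it voices to [b]. /p/ is a voiceless stop between vowels /i/ and /o/, so it voices to [b]. /gaptopipooz/ → gaptobibooz.
Rule 2 (intervocalic voicing): no segment meets the environment; /gaptobibooz/ is unchanged.
Rule 3 (stop-cluster e-epenthesis): /p/ and /t/ form a stop–stop cluster, so [e] is inserted between them. /gaptobibooz/ → gapetobibooz.
Rule 4 (final i-epenthesis): the form ends in the consonant /z/, so [i] is inserted word-finally. /gapetobibooz/ → gapetobiboozi.

gapetobiboozi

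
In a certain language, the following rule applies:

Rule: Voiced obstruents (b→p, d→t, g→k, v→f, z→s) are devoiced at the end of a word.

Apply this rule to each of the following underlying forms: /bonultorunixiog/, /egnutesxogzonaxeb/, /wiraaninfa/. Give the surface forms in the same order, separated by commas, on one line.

/bonultorunixiog/: /g/ is a voiced obstruent in word-final position, so it devoices to [k]. → [bonultorunixiok].
/egnutesxogzonaxeb/: /b/ is a voiced obstruent in word-final position, so it devoices to [p]. → [egnutesxogzonaxep].
/wiraaninfa/: the rule's environment is not met; surfaces unchanged as [wiraaninfa].

bonultorunixiok, egnutesxogzonaxep, wiraaninfa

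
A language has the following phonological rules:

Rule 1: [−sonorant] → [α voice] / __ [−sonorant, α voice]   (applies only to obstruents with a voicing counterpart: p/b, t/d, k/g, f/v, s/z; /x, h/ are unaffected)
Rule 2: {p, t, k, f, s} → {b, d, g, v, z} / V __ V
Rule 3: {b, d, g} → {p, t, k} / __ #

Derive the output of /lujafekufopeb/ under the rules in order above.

Rule 1 (regressive voicing assimilation): no segment meets the environment; /lujafekufopeb/ is unchanged.
Rule 2 (intervocalic voicing): /f/ is a voiceless obstruent between vowels /a/ and /e/, so it voices to [v]. /k/ is a voiceless obstruent between vowels /e/ and /u/, so it voices to [g]. /f/ is a voiceless obstruent between vowels /u/ and /o/, so it voices to [v]. /p/ is a voiceless obstruent between vowels /o/ and /e/, so it voices to [b]. /lujafekufopeb/ → lujaveguvobeb.
Rule 3 (final devoicing): /b/ is a voiced stop in word-final position, so it devoices to [p]. /lujaveguvobeb/ → lujaveguvobep.

lujaveguvobep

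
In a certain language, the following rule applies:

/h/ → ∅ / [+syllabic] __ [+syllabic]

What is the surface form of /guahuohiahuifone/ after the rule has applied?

/h/ occurs between vowels /a/ and /u/, so it deletes.
/h/ occurs between vowels /o/ and /i/, so it deletes.
/h/ occurs between vowels /a/ and /u/, so it deletes.
Surface form: [guauoiauifone].

guauoiauifone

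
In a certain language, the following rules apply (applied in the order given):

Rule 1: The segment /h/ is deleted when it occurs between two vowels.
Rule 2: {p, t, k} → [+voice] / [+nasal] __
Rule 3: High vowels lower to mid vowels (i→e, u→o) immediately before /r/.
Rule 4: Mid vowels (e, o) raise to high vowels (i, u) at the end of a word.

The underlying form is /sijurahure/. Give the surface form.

Rule 1 (intervocalic h-deletion): /h/ occurs between vowels /a/ and /u/, so it deletes. /sijurahure/ → sijuraure.
Rule 2 (post-nasal voicing): no segment meets the environment; /sijuraure/ is unchanged.
Rule 3 (pre-rhotic lowering): /u/ is a high vowel immediately before /r/, so it lowers to [o]. /u/ is a high vowel immediately before /r/, so it lowers to [o]. /sijuraure/ → sijoraore.
Rule 4 (final vowel raising): /e/ is a mid vowel in word-final position, so it raises to [i]. /sijoraore/ → sijoraori.

sijoraori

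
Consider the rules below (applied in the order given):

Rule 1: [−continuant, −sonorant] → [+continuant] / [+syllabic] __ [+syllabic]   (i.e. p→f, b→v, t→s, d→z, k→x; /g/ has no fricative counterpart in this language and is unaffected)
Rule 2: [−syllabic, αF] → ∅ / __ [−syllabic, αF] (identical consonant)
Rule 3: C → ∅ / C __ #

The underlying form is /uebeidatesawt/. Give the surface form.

ueveizasesaw

Rule 1 (intervocalic spirantization): /b/ is a stop between vowels /e/ and /e/, so it spirantizes to the fricative [v]. /d/ is a stop between vowels /i/ and /a/, so it spirantizes to the fricative [z]. /t/ is a stop between vowels /a/ and /e/, so it spirantizes to the fricative [s]. /uebeidatesawt/ → ueveizasesawt.
Rule 2 (degemination): no segment meets the environment; /ueveizasesawt/ is unchanged.
Rule 3 (final cluster simplification): /t/ is the second consonant of a word-final cluster /wt/, so it deletes. /ueveizasesawt/ → ueveizasesaw.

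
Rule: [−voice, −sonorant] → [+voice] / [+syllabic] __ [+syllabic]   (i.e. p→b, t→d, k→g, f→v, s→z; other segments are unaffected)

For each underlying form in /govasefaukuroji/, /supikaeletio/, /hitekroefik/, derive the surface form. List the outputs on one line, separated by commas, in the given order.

/govasefaukuroji/: /s/ is a voiceless obstruent between vowels /a/ and /e/, so it voices to [z]. /f/ is a voiceless obstruent between vowels /e/ and /a/, so it voices to [v]. /k/ is a voiceless obstruent between vowels /u/ and /u/, so it voices to [g]. → [govazevauguroji].
/supikaeletio/: /p/ is a voiceless obstruent between vowels /u/ and /i/, so it voices to [b]. /k/ is a voiceless obstruent between vowels /i/ and /a/, so it voices to [g]. /t/ is a voiceless obstruent between vowels /e/ and /i/, so it voices to [d]. → [subigaeledio].
/hitekroefik/: /t/ is a voiceless obstruent between vowels /i/ and /e/, so it voices to [d]. /f/ is a voiceless obstruent between vowels /e/ and /i/, so it voices to [v]. → [hidekroevik].

govazevauguroji, subigaeledio, hidekroevik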